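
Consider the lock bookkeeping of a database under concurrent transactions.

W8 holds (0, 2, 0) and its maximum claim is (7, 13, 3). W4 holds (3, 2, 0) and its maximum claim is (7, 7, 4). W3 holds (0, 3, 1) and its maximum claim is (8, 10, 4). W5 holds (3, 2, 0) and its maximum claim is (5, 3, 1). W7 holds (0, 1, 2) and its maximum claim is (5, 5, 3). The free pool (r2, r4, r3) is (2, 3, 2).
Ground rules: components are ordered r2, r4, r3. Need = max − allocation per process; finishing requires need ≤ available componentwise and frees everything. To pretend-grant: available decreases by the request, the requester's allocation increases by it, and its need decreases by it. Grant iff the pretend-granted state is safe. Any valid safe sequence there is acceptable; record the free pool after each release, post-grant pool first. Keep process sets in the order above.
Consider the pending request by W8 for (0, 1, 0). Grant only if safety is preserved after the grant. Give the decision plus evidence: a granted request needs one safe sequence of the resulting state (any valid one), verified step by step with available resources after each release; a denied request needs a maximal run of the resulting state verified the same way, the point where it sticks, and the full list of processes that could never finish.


GRANT — the state after the grant stays safe, e.g. via W5, W7, W4, W3, W8.
Key observation: after the grant the pool drops to (2, 2, 2), which still lets W5 finish first and unwind the rest.
Check on the post-grant state, step by step:
  pool = (2, 2, 2)
  W5 needs (2, 1, 1) <= (2, 2, 2) -> finishes; pool += (3, 2, 0) = (5, 4, 2)
  W7 needs (5, 4, 1) <= (5, 4, 2) -> finishes; pool += (0, 1, 2) = (5, 5, 4)
  W4 needs (4, 5, 4) <= (5, 5, 4) -> finishes; pool += (3, 2, 0) = (8, 7, 4)
  W3 needs (8, 7, 3) <= (8, 7, 4) -> finishes; pool += (0, 3, 1) = (8, 10, 5)
  W8 needs (7, 10, 3) <= (8, 10, 5) -> finishes; pool += (0, 3, 0) = (8, 13, 5)


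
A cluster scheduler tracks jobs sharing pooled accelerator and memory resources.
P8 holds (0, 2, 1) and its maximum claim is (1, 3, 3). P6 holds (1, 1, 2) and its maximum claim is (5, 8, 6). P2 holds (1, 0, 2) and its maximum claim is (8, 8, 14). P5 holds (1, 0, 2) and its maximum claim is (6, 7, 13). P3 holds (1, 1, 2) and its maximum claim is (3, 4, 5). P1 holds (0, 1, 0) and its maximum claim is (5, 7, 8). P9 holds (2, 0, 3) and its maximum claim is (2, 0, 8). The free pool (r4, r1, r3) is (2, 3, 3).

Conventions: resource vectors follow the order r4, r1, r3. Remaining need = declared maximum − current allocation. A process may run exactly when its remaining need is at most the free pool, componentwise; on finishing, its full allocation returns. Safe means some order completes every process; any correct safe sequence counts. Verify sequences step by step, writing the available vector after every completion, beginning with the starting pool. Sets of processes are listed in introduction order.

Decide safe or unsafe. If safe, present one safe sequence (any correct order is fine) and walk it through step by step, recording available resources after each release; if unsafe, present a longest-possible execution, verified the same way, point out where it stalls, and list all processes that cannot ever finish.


SAFE. One safe sequence: P8, P3, P9, P1, P6, P5, P2.
Key observation: reading the order forward, P3 is the first process whose need (2, 3, 3) meets the free pool (2, 5, 4) exactly on a resource it requests.
Step-by-step check:
  pool = (2, 3, 3)
  P8 needs (1, 1, 2) <= (2, 3, 3) -> finishes; pool += (0, 2, 1) = (2, 5, 4)
  P3 needs (2, 3, 3) <= (2, 5, 4) -> finishes; pool += (1, 1, 2) = (3, 6, 6)
  P9 needs (0, 0, 5) <= (3, 6, 6) -> finishes; pool += (2, 0, 3) = (5, 6, 9)
  P1 needs (5, 6, 8) <= (5, 6, 9) -> finishes; pool += (0, 1, 0) = (5, 7, 9)
  P6 needs (4, 7, 4) <= (5, 7, 9) -> finishes; pool += (1, 1, 2) = (6, 8, 11)
  P5 needs (5, 7, 11) <= (6, 8, 11) -> finishes; pool += (1, 0, 2) = (7, 8, 13)
  P2 needs (7, 8, 12) <= (7, 8, 13) -> finishes; pool += (1, 0, 2) = (8, 8, 15)


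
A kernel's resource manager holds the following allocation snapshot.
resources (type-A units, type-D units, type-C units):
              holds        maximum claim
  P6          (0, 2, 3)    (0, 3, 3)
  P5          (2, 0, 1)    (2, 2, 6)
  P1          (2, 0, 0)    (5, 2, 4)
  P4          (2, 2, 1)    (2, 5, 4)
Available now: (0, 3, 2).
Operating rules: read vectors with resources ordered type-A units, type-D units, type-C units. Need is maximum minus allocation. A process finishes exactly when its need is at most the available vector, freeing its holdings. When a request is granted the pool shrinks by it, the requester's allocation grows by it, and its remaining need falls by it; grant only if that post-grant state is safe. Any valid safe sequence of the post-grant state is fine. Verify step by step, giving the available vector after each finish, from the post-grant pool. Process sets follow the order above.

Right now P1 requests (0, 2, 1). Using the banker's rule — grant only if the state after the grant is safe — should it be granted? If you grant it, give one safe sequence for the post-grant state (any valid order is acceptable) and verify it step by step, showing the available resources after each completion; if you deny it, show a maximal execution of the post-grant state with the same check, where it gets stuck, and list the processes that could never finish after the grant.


GRANT — the state after the grant stays safe, e.g. via P6, P4, P5, P1.
Key observation: granting shrinks the pool to (0, 1, 1), yet P6 still fits and the chain goes through.
Check on the post-grant state, step by step:
  pool = (0, 1, 1)
  run P6 (needs (0, 1, 0), free (0, 1, 1)); after release of (0, 2, 3) the pool is (0, 3, 4)
  run P4 (needs (0, 3, 3), free (0, 3, 4)); after release of (2, 2, 1) the pool is (2, 5, 5)
  run P5 (needs (0, 2, 5), free (2, 5, 5)); after release of (2, 0, 1) the pool is (4, 5, 6)
  run P1 (needs (3, 0, 3), free (4, 5, 6)); after release of (2, 2, 1) the pool is (6, 7, 7)


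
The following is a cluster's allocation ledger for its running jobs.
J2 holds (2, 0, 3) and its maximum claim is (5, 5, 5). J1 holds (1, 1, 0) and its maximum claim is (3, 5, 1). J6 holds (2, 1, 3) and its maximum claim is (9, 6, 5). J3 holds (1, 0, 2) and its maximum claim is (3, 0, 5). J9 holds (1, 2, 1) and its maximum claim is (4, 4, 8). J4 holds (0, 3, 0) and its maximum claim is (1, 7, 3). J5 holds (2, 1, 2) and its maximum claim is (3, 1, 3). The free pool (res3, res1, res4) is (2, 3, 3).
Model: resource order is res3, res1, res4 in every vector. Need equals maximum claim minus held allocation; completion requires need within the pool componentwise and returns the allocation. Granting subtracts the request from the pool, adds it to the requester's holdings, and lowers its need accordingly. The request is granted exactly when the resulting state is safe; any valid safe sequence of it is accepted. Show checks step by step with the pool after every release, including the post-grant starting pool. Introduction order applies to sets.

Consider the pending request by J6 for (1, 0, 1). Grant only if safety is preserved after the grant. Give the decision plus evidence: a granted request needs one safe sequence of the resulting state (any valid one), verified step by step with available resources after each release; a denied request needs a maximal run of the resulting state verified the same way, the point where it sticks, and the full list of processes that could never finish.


GRANT: granting preserves safety; a valid post-grant sequence is J5, J1, J2, J6, J4, J9, J3.
Key observation: after the grant the pool drops to (1, 3, 2), which still lets J5 finish first and unwind the rest.
Check on the post-grant state, step by step:
  pool = (1, 3, 2)
  J5: need (1, 0, 1) fits (1, 3, 2); releases (2, 1, 2), pool now (3, 4, 4)
  J1: need (2, 4, 1) fits (3, 4, 4); releases (1, 1, 0), pool now (4, 5, 4)
  J2: need (3, 5, 2) fits (4, 5, 4); releases (2, 0, 3), pool now (6, 5, 7)
  J6: need (6, 5, 1) fits (6, 5, 7); releases (3, 1, 4), pool now (9, 6, 11)
  J4: need (1, 4, 3) fits (9, 6, 11); releases (0, 3, 0), pool now (9, 9, 11)
  J9: need (3, 2, 7) fits (9, 9, 11); releases (1, 2, 1), pool now (10, 11, 12)
  J3: need (2, 0, 3) fits (10, 11, 12); releases (1, 0, 2), pool now (11, 11, 14)


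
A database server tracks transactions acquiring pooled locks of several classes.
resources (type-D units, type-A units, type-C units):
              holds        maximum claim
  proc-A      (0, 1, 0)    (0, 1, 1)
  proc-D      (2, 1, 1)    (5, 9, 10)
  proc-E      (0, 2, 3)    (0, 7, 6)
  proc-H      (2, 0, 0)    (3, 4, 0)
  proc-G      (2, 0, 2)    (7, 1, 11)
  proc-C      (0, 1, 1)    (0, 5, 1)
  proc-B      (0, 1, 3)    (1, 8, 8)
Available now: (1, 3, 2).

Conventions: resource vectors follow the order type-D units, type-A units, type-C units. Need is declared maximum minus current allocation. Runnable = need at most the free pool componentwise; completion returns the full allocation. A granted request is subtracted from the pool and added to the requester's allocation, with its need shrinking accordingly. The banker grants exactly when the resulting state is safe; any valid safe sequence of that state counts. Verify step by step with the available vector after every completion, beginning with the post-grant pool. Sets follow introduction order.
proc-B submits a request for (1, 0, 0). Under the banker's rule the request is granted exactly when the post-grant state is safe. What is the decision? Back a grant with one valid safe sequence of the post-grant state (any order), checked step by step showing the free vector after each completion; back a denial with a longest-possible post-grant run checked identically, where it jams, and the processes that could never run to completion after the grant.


GRANT — the state after the grant stays safe, e.g. via proc-A, proc-C, proc-E, proc-B, proc-H, proc-D, proc-G.
Key observation: (0, 3, 2) free after granting still covers proc-A first, and each release covers the next.
Verifying the post-grant state step by step:
  pool = (0, 3, 2)
  run proc-A (needs (0, 0, 1), free (0, 3, 2)); after release of (0, 1, 0) the pool is (0, 4, 2)
  run proc-C (needs (0, 4, 0), free (0, 4, 2)); after release of (0, 1, 1) the pool is (0, 5, 3)
  run proc-E (needs (0, 5, 3), free (0, 5, 3)); after release of (0, 2, 3) the pool is (0, 7, 6)
  run proc-B (needs (0, 7, 5), free (0, 7, 6)); after release of (1, 1, 3) the pool is (1, 8, 9)
  run proc-H (needs (1, 4, 0), free (1, 8, 9)); after release of (2, 0, 0) the pool is (3, 8, 9)
  run proc-D (needs (3, 8, 9), free (3, 8, 9)); after release of (2, 1, 1) the pool is (5, 9, 10)
  run proc-G (needs (5, 1, 9), free (5, 9, 10)); after release of (2, 0, 2) the pool is (7, 9, 12)


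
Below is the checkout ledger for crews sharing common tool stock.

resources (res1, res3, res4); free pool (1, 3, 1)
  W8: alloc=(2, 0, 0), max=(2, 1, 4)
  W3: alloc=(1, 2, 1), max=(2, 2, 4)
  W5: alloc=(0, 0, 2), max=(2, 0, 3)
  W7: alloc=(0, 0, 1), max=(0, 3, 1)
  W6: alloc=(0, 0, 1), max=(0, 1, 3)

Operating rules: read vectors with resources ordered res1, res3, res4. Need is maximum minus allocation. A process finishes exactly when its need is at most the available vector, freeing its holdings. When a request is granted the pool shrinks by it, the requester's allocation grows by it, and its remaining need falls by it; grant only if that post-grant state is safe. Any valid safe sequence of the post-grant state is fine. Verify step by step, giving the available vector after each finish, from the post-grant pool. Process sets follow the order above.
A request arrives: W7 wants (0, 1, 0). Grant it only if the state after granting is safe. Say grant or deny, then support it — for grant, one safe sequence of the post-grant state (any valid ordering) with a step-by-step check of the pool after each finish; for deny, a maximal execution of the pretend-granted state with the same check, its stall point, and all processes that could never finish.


GRANT — the state after the grant stays safe, e.g. via W7, W6, W3, W5, W8.
Key observation: the transfer keeps a workable pool ((1, 2, 1)); W7 starts the safe sequence.
Verifying the post-grant state step by step:
  pool = (1, 2, 1)
  run W7 (needs (0, 2, 0), free (1, 2, 1)); after release of (0, 1, 1) the pool is (1, 3, 2)
  run W6 (needs (0, 1, 2), free (1, 3, 2)); after release of (0, 0, 1) the pool is (1, 3, 3)
  run W3 (needs (1, 0, 3), free (1, 3, 3)); after release of (1, 2, 1) the pool is (2, 5, 4)
  run W5 (needs (2, 0, 1), free (2, 5, 4)); after release of (0, 0, 2) the pool is (2, 5, 6)
  run W8 (needs (0, 1, 4), free (2, 5, 6)); after release of (2, 0, 0) the pool is (4, 5, 6)


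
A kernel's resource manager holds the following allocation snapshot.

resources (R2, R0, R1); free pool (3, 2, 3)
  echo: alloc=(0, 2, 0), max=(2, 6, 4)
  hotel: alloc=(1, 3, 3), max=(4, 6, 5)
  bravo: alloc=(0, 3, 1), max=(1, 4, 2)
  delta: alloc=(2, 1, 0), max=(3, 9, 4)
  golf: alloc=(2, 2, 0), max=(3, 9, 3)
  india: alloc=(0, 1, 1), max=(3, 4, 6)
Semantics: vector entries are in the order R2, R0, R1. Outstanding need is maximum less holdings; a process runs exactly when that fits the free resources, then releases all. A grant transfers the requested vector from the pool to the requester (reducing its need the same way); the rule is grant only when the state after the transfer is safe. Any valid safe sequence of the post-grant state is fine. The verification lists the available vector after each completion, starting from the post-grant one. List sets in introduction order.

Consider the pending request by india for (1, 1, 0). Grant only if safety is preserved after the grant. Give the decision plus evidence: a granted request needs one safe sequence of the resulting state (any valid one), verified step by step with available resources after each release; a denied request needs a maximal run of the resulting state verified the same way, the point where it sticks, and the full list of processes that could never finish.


DENY — the pretend-granted state is unsafe.
Key observation: after bravo, echo the pool peaks at (2, 6, 4), and each blocked process is short somewhere: hotel on R2; delta on R0; golf on R0; india on R1.
Pretend the grant happened; the run bravo, echo goes as far as possible. Check, step by step:
  pool = (2, 1, 3)
  bravo needs (1, 1, 1) <= (2, 1, 3) -> finishes; pool += (0, 3, 1) = (2, 4, 4)
  echo needs (2, 4, 4) <= (2, 4, 4) -> finishes; pool += (0, 2, 0) = (2, 6, 4)
  blocked: hotel wants (3, 3, 2), pool (2, 6, 4) — not enough R2
  blocked: delta wants (1, 8, 4), pool (2, 6, 4) — not enough R0
  blocked: golf wants (1, 7, 3), pool (2, 6, 4) — not enough R0
  blocked: india wants (2, 2, 5), pool (2, 6, 4) — not enough R1
Processes that could never finish after the grant: hotel, delta, golf and india.


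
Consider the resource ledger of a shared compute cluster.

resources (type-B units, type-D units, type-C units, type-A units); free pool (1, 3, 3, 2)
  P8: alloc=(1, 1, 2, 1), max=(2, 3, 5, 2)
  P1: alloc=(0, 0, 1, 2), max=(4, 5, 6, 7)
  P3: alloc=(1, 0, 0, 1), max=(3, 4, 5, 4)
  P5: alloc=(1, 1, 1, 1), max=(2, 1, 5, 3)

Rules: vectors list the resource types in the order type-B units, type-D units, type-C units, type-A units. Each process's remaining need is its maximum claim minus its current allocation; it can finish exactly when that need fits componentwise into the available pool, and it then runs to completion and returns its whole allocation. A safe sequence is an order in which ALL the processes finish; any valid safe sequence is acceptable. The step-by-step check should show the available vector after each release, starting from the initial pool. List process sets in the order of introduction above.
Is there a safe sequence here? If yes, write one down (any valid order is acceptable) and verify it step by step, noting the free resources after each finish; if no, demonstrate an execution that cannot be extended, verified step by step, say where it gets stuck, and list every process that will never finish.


The state is SAFE; one workable sequence: P8, P5, P3, P1.
Key observation: reading the order forward, P8 is the first process whose need (1, 2, 3, 1) meets the free pool (1, 3, 3, 2) exactly on a resource it requests.
Walking it through:
  pool = (1, 3, 3, 2)
  P8: need (1, 2, 3, 1) fits (1, 3, 3, 2); releases (1, 1, 2, 1), pool now (2, 4, 5, 3)
  P5: need (1, 0, 4, 2) fits (2, 4, 5, 3); releases (1, 1, 1, 1), pool now (3, 5, 6, 4)
  P3: need (2, 4, 5, 3) fits (3, 5, 6, 4); releases (1, 0, 0, 1), pool now (4, 5, 6, 5)
  P1: need (4, 5, 5, 5) fits (4, 5, 6, 5); releases (0, 0, 1, 2), pool now (4, 5, 7, 7)


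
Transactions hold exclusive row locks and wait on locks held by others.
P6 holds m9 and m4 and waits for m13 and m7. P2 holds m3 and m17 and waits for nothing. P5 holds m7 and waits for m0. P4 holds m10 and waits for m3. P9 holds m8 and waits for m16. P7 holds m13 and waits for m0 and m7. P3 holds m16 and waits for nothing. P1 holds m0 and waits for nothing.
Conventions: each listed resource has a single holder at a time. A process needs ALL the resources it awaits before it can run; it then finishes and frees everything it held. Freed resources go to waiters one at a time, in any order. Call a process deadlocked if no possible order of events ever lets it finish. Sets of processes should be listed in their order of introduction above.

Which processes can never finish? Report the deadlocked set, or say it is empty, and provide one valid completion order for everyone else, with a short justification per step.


The deadlocked set is empty.
Key observation: the waits form no ring: some process can always run, and its releases unblock the others one by one.
The rest can finish in the order P1, P5, P7, P3, P2, P9, P4, P6.
Verifying each step:
  P1 waits on nothing -> runs at once and releases m0
  P5 waits on m0 — all released -> runs and releases m7
  P7 waits on m0 and m7 — all released -> runs and releases m13
  P3 waits on nothing -> runs at once and releases m16
  P2 waits on nothing -> runs at once and releases m3 and m17
  P9 waits on m16 — all released -> runs and releases m8
  P4 waits on m3 — all released -> runs and releases m10
  P6 waits on m13 and m7 — all released -> runs and releases m9 and m4


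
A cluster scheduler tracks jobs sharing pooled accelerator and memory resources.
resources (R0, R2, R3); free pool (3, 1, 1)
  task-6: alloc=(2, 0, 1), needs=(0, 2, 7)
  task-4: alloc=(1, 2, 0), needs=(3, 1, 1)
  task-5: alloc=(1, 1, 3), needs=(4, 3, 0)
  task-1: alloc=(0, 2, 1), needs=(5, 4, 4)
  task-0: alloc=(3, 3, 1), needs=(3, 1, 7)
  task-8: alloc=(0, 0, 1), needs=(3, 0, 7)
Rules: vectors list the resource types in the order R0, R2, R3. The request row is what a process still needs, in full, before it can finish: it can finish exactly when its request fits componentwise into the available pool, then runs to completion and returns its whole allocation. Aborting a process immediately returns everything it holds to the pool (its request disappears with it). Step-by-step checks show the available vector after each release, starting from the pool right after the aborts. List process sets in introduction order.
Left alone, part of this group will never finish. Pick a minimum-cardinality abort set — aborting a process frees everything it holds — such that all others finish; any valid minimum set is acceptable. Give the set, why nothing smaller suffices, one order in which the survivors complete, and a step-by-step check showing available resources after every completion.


Abort task-6 and task-8.
Key observation: the returned (2, 0, 2) from task-6 and task-8 is what brings task-0 — unrunnable before, under any order — into play at step 4.
Minimality, checking each single-abort alternative: task-6 alone leaves task-0 blocked (short on R3); task-4 alone leaves task-6 blocked (short on R3); task-5 alone leaves task-6 blocked (short on R3); task-1 alone leaves task-6 blocked (short on R3); task-0 alone leaves task-6 blocked (short on R3); task-8 alone leaves task-6 blocked (short on R3).
The survivors complete as task-4, task-5, task-1, task-0. Verifying each step (starting from the post-abort pool):
  pool = (5, 1, 3)
  task-4 needs (3, 1, 1) <= (5, 1, 3) -> finishes; pool += (1, 2, 0) = (6, 3, 3)
  task-5 needs (4, 3, 0) <= (6, 3, 3) -> finishes; pool += (1, 1, 3) = (7, 4, 6)
  task-1 needs (5, 4, 4) <= (7, 4, 6) -> finishes; pool += (0, 2, 1) = (7, 6, 7)
  task-0 needs (3, 1, 7) <= (7, 6, 7) -> finishes; pool += (3, 3, 1) = (10, 9, 8)


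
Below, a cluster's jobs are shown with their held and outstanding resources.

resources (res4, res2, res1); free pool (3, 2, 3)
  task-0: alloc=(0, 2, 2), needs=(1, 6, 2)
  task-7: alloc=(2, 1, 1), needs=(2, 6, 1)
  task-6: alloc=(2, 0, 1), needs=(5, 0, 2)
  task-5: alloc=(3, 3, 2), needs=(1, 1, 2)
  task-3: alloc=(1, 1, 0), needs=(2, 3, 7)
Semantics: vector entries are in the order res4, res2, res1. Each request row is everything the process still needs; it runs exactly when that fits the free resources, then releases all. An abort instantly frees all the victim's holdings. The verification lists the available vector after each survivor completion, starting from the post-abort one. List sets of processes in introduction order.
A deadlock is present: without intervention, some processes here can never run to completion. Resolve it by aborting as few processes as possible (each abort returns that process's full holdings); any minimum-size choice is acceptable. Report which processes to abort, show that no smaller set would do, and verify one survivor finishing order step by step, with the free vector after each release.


Abort task-7.
Key observation: aborting task-7 returns (2, 1, 1), and task-0 — hopeless before — runs at step 2 with the returned capacity in the pool.
Minimality: the empty abort set fails — the state is deadlocked as it stands.
Survivors finish in the order: task-5, task-0, task-6, task-3. Walking it through (pool after the aborts first):
  pool = (5, 3, 4)
  run task-5 (needs (1, 1, 2), free (5, 3, 4)); after release of (3, 3, 2) the pool is (8, 6, 6)
  run task-0 (needs (1, 6, 2), free (8, 6, 6)); after release of (0, 2, 2) the pool is (8, 8, 8)
  run task-6 (needs (5, 0, 2), free (8, 8, 8)); after release of (2, 0, 1) the pool is (10, 8, 9)
  run task-3 (needs (2, 3, 7), free (10, 8, 9)); after release of (1, 1, 0) the pool is (11, 9, 9)


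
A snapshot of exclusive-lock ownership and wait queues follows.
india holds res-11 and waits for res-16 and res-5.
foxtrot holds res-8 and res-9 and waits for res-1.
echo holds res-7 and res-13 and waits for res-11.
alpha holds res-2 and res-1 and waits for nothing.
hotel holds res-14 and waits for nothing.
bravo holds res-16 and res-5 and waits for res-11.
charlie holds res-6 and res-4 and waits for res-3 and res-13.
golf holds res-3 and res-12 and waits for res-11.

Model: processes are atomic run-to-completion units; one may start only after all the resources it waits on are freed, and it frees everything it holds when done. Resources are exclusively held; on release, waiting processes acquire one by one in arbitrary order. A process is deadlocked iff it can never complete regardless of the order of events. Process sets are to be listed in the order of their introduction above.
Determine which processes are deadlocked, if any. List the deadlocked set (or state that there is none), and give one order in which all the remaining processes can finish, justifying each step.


The deadlocked set is india, echo, bravo, charlie and golf.
Key observation: nobody on the ring india -> bravo -> india can start until another member finishes, which never happens; echo, charlie and golf wait into the deadlock from upstream.
A valid finishing order for the others: alpha, hotel, foxtrot.
Check, step by step:
  run alpha (it waits on nothing); releases res-2 and res-1
  run hotel (it waits on nothing); releases res-14
  run foxtrot (all its waits — res-1 — are resolved); releases res-8 and res-9


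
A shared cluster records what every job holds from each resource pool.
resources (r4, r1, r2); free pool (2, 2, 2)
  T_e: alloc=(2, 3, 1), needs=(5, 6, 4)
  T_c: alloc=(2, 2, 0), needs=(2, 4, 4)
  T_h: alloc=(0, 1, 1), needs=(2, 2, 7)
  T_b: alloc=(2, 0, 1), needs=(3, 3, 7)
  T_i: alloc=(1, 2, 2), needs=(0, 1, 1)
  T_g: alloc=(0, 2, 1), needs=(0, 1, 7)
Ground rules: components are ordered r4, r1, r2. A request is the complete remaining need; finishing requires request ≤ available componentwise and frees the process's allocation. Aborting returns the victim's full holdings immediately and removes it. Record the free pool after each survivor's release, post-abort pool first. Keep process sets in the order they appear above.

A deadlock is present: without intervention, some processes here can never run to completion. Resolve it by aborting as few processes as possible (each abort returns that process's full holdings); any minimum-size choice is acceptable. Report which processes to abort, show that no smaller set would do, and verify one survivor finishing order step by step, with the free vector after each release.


Abort T_b and T_g.
Key observation: T_h had no path to completion before; after the abort of T_b and T_g ((2, 2, 2) returned), step 4 is where it fits.
Minimality, checking each single-abort alternative: T_e alone leaves T_h blocked (short on r2); T_c alone leaves T_h blocked (short on r2); T_h alone leaves T_b blocked (short on r2); T_b alone leaves T_h blocked (short on r2); T_i alone leaves T_h blocked (short on r2); T_g alone leaves T_h blocked (short on r2).
One survivor order: T_i, T_c, T_e, T_h. Check, step by step (post-abort pool first):
  pool = (4, 4, 4)
  T_i needs (0, 1, 1) <= (4, 4, 4) -> finishes; pool += (1, 2, 2) = (5, 6, 6)
  T_c needs (2, 4, 4) <= (5, 6, 6) -> finishes; pool += (2, 2, 0) = (7, 8, 6)
  T_e needs (5, 6, 4) <= (7, 8, 6) -> finishes; pool += (2, 3, 1) = (9, 11, 7)
  T_h needs (2, 2, 7) <= (9, 11, 7) -> finishes; pool += (0, 1, 1) = (9, 12, 8)


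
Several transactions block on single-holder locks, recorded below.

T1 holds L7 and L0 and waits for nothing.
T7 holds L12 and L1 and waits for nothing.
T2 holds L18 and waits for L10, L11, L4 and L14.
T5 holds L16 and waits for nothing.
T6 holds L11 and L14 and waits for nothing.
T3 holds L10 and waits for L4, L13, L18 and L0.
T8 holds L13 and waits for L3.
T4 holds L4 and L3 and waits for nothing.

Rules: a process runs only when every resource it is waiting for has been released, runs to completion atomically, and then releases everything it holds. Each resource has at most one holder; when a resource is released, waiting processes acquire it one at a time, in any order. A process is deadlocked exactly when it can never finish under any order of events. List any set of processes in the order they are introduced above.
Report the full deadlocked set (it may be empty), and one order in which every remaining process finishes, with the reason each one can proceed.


Deadlocked: T2 and T3.
Key observation: T2 -> T3 -> T2 is a circular wait — nothing in it can go first; no other process is dragged down with it.
One completion order for the rest: T4, T7, T8, T1, T6, T5.
Walking it through:
  run T4 (it waits on nothing); releases L4 and L3
  run T7 (it waits on nothing); releases L12 and L1
  run T8 (all its waits — L3 — are resolved); releases L13
  run T1 (it waits on nothing); releases L7 and L0
  run T6 (it waits on nothing); releases L11 and L14
  run T5 (it waits on nothing); releases L16


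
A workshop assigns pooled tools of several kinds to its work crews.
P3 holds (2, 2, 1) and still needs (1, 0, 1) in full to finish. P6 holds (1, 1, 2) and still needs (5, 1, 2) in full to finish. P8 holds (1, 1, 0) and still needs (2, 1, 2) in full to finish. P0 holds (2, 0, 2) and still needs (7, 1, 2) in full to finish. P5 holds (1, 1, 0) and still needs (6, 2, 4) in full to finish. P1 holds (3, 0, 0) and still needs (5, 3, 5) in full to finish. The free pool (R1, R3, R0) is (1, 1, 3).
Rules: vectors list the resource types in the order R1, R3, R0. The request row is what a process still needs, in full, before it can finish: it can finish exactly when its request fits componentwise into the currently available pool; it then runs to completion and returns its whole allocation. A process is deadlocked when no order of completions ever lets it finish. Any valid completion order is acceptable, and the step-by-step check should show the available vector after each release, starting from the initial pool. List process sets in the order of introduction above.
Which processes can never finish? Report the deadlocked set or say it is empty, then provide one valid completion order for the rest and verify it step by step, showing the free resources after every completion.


Deadlocked set: P6, P0, P5 and P1.
Key observation: after P3, P8 complete, (4, 4, 4) is the best the pool ever gets, yet each leftover process wants more R1.
The rest can finish in the order P3, P8. Verifying each step:
  pool = (1, 1, 3)
  P3: need (1, 0, 1) fits (1, 1, 3); releases (2, 2, 1), pool now (3, 3, 4)
  P8: need (2, 1, 2) fits (3, 3, 4); releases (1, 1, 0), pool now (4, 4, 4)
The stuck group stays short no matter what:
  blocked: P6 wants (5, 1, 2), pool (4, 4, 4) — not enough R1
  blocked: P0 wants (7, 1, 2), pool (4, 4, 4) — not enough R1
  blocked: P5 wants (6, 2, 4), pool (4, 4, 4) — not enough R1
  blocked: P1 wants (5, 3, 5), pool (4, 4, 4) — not enough R1 and R0


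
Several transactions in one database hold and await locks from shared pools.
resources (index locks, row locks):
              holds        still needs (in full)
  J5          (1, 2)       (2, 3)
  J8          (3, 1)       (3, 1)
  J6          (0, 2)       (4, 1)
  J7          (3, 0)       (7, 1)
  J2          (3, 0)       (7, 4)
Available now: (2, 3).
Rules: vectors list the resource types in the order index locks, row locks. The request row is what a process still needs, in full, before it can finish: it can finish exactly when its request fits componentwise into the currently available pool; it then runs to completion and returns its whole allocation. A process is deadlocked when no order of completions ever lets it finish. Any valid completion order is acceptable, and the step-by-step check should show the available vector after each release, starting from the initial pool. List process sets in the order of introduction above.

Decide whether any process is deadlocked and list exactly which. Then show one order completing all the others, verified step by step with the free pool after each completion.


The deadlocked set is J7 and J2.
Key observation: index locks is the bottleneck — with J5, J8, J6 done the pool holds (6, 8), short of every remaining need.
A valid finishing order for the others: J5, J8, J6. Walking it through:
  pool = (2, 3)
  run J5 (needs (2, 3), free (2, 3)); after release of (1, 2) the pool is (3, 5)
  run J8 (needs (3, 1), free (3, 5)); after release of (3, 1) the pool is (6, 6)
  run J6 (needs (4, 1), free (6, 6)); after release of (0, 2) the pool is (6, 8)
None of the blocked processes ever fits:
  J7 still needs (7, 1) but only (6, 8) is free — short on index locks
  J2 still needs (7, 4) but only (6, 8) is free — short on index locks


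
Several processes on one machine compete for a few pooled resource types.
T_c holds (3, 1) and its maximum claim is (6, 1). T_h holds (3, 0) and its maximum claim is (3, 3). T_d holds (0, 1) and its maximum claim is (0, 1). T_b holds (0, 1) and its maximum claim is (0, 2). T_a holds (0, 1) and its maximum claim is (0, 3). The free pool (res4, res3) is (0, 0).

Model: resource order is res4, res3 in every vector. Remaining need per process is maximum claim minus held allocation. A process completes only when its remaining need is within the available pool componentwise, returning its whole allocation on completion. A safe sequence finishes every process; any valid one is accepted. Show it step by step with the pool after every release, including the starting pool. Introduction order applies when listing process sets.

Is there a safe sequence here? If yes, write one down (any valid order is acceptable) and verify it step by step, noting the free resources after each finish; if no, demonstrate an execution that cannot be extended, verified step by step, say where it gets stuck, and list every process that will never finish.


The state is SAFE; one workable sequence: T_d, T_b, T_a, T_h, T_c.
Key observation: T_b marks the first exact bind of the order: its need (0, 1) fits the free (0, 1) with zero slack on a requested resource.
Verifying each step:
  pool = (0, 0)
  T_d needs (0, 0) <= (0, 0) -> finishes; pool += (0, 1) = (0, 1)
  T_b needs (0, 1) <= (0, 1) -> finishes; pool += (0, 1) = (0, 2)
  T_a needs (0, 2) <= (0, 2) -> finishes; pool += (0, 1) = (0, 3)
  T_h needs (0, 3) <= (0, 3) -> finishes; pool += (3, 0) = (3, 3)
  T_c needs (3, 0) <= (3, 3) -> finishes; pool += (3, 1) = (6, 4)


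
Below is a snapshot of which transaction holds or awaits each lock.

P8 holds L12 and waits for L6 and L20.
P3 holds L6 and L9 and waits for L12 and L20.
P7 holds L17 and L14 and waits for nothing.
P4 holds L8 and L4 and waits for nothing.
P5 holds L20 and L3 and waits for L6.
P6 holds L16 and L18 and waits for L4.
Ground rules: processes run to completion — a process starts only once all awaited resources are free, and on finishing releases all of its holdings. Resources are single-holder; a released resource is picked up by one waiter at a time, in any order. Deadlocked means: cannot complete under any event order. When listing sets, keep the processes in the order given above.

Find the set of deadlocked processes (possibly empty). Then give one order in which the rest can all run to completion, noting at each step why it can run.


The deadlocked set is P8, P3 and P5.
Key observation: the cycle P8 -> P3 -> P8 can never break — each member waits on the next; P5 is caught in further circular waits.
One completion order for the rest: P7, P4, P6.
Walking it through:
  run P7 (it waits on nothing); releases L17 and L14
  run P4 (it waits on nothing); releases L8 and L4
  P6: everything it awaited (L4) is free; runs, freeing L16 and L18


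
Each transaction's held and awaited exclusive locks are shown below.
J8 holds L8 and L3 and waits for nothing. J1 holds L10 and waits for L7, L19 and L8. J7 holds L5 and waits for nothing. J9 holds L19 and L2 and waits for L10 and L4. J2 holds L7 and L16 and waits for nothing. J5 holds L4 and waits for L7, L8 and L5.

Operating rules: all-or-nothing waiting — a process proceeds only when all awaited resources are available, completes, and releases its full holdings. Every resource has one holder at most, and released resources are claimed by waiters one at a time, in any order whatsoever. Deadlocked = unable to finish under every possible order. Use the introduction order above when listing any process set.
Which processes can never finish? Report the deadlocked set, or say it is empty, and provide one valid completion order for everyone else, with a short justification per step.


Deadlocked: J1 and J9.
Key observation: J1 -> J9 -> J1 is a circular wait — nothing in it can go first; no other process is dragged down with it.
The rest can finish in the order J7, J8, J2, J5.
Check, step by step:
  J7: no waits; runs immediately, freeing L5
  J8: no waits; runs immediately, freeing L8 and L3
  J2: no waits; runs immediately, freeing L7 and L16
  J5 waits on L7, L8 and L5 — all released -> runs and releases L4


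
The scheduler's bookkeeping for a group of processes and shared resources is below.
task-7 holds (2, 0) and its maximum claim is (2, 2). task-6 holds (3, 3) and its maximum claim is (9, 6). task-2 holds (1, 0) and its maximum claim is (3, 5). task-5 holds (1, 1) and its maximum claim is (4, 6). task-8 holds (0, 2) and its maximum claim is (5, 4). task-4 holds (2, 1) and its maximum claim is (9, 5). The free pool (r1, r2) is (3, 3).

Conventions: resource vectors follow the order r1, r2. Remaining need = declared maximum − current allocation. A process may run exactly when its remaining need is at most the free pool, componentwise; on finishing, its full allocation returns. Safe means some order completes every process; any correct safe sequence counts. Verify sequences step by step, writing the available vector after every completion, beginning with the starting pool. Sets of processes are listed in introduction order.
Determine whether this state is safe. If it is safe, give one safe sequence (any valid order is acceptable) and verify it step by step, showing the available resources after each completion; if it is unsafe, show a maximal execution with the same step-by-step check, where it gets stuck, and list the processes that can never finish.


SAFE — a valid safe sequence is task-7, task-8, task-5, task-2, task-6, task-4.
Key observation: task-8 is the earliest step where a requested resource binds exactly: need (5, 2), pool (5, 3) at its turn.
Walking it through:
  pool = (3, 3)
  task-7 needs (0, 2) <= (3, 3) -> finishes; pool += (2, 0) = (5, 3)
  task-8 needs (5, 2) <= (5, 3) -> finishes; pool += (0, 2) = (5, 5)
  task-5 needs (3, 5) <= (5, 5) -> finishes; pool += (1, 1) = (6, 6)
  task-2 needs (2, 5) <= (6, 6) -> finishes; pool += (1, 0) = (7, 6)
  task-6 needs (6, 3) <= (7, 6) -> finishes; pool += (3, 3) = (10, 9)
  task-4 needs (7, 4) <= (10, 9) -> finishes; pool += (2, 1) = (12, 10)


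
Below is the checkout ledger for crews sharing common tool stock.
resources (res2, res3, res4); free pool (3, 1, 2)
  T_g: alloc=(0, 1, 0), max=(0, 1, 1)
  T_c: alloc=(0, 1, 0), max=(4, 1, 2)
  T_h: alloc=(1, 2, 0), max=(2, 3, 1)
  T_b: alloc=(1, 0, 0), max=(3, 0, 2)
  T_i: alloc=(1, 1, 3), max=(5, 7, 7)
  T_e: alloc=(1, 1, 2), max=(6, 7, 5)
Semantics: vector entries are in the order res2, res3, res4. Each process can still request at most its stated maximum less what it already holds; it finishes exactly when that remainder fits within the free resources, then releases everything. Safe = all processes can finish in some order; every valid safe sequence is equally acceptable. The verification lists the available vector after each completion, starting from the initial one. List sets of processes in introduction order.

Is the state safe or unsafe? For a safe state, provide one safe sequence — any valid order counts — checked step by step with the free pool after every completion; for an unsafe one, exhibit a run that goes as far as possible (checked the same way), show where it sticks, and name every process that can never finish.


UNSAFE — no complete ordering exists.
Key observation: no order helps: past T_b, T_h, T_c, T_g, the free pool tops out at (5, 5, 2), below what each blocked process needs in res3.
Going as far as possible: T_b, T_h, T_c, T_g; after that, nothing fits. Check, step by step:
  pool = (3, 1, 2)
  T_b needs (2, 0, 2) <= (3, 1, 2) -> finishes; pool += (1, 0, 0) = (4, 1, 2)
  T_h needs (1, 1, 1) <= (4, 1, 2) -> finishes; pool += (1, 2, 0) = (5, 3, 2)
  T_c needs (4, 0, 2) <= (5, 3, 2) -> finishes; pool += (0, 1, 0) = (5, 4, 2)
  T_g needs (0, 0, 1) <= (5, 4, 2) -> finishes; pool += (0, 1, 0) = (5, 5, 2)
  blocked: T_i wants (4, 6, 4), pool (5, 5, 2) — not enough res3 and res4
  blocked: T_e wants (5, 6, 3), pool (5, 5, 2) — not enough res3 and res4
Never able to finish: T_i and T_e.


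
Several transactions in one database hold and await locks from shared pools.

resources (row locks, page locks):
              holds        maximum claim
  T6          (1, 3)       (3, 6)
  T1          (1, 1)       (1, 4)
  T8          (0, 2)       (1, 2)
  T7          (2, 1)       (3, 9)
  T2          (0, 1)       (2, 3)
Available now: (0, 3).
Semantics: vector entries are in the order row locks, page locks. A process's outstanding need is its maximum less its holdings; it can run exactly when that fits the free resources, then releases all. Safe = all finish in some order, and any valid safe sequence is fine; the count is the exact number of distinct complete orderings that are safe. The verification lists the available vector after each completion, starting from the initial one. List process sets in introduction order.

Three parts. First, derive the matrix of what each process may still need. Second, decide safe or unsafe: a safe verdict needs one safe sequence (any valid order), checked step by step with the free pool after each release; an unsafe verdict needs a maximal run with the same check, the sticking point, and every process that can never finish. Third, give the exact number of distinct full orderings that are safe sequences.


(1) Remaining need (order row locks, page locks):
  T6: (2, 3)
  T1: (0, 3)
  T8: (1, 0)
  T7: (1, 8)
  T2: (2, 2)
(2) The state is UNSAFE.
Key observation: after T1, T8 the pool peaks at (1, 6), and each blocked process is short somewhere: T6 on row locks; T7 on page locks; T2 on row locks.
The run T1, T8 cannot be extended any further. Verifying each step:
  pool = (0, 3)
  T1: need (0, 3) fits (0, 3); releases (1, 1), pool now (1, 4)
  T8: need (1, 0) fits (1, 4); releases (0, 2), pool now (1, 6)
  T6 still needs (2, 3) but only (1, 6) is free — short on row locks
  T7 still needs (1, 8) but only (1, 6) is free — short on page locks
  T2 still needs (2, 2) but only (1, 6) is free — short on row locks
Processes that can never finish: T6, T7 and T2.
(3) Precisely 0 of the possible complete orderings are safe sequences.
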